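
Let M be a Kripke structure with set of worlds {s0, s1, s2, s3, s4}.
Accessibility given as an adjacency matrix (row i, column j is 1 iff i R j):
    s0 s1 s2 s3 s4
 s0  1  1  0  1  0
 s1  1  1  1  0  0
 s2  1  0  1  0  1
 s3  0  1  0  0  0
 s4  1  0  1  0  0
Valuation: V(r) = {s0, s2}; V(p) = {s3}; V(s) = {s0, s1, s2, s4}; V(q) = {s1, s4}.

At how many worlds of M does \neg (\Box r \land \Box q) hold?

5

Let φ = \neg (\Box r \land \Box q). Evaluate φ at each world:
  s0 (successors {s0, s1, s3}): φ is true.
  s1 (successors {s0, s1, s2}): φ is true.
  s2 (successors {s0, s2, s4}): φ is true.
  s3 (successors {s1}): φ is true.
  s4 (successors {s0, s2}): φ is true.
For instance, at s0:
  At s0: \Box r \land \Box q is false, so \neg (\Box r \land \Box q) is true.
    At s0: \Box r is false, \Box q is false, so \Box r \land \Box q is false.
      At s0: \Box r requires r at every successor {s0, s1, s3}.
        r fails at s1, so \Box r is false at s0.
      At s0: \Box q requires q at every successor {s0, s1, s3}.
        q fails at s0, so \Box q is false at s0.
Satisfying worlds: {s0, s1, s2, s3, s4}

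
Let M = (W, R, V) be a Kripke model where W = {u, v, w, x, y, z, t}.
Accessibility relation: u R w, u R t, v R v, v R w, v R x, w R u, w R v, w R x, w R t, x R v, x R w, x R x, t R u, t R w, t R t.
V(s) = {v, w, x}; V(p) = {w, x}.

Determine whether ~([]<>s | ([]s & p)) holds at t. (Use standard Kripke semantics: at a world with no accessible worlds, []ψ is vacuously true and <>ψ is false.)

At t: []<>s | ([]s & p) is true, so ~([]<>s | ([]s & p)) is false.
  At t: []<>s is true, []s & p is false, so []<>s | ([]s & p) is true.
    At t: []<>s requires <>s at every successor {u, w, t}.
      At u: <>s is true.
      At w: <>s is true.
      At t: <>s is true.
    So []<>s is true at t.
    At t: []s is false, p is false, so []s & p is false.
      At t: []s requires s at every successor {u, w, t}.
        s fails at u, so []s is false at t.

No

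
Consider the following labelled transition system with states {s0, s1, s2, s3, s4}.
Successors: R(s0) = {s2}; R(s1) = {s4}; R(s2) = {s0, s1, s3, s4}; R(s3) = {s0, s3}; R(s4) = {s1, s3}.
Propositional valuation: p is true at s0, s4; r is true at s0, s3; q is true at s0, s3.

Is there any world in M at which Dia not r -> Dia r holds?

Yes

Recall that Dia ψ holds at a world iff ψ holds at some accessible world.
Let φ = Dia not r -> Dia r. Evaluate φ at each world:
  s0 (successors {s2}): φ is false.
  s1 (successors {s4}): φ is false.
  s2 (successors {s0, s1, s3, s4}): φ is true.
  s3 (successors {s0, s3}): φ is true.
  s4 (successors {s1, s3}): φ is true.
Detail at s2 (witness):
  At s2: Dia not r is true, Dia r is true, so Dia not r -> Dia r is true.
    At s2: Dia not r requires not r at some successor in {s0, s1, s3, s4}.
      not r holds at s1, so Dia not r is true at s2.
    At s2: Dia r requires r at some successor in {s0, s1, s3, s4}.
      r holds at s0, so Dia r is true at s2.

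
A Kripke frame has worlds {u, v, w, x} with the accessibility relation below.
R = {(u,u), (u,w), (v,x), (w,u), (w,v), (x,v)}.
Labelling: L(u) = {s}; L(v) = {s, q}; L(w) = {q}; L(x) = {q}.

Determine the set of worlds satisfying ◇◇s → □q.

v, x

Recall that □ψ holds at a world iff ψ holds at every accessible world, and ◇ψ holds iff ψ holds at some accessible world.
Let φ = ◇◇s → □q. Evaluate φ at each world:
  u (successors {u, w}): φ is false.
  v (successors {x}): φ is true.
  w (successors {u, v}): φ is false.
  x (successors {v}): φ is true.
For instance, at x:
  At x: ◇◇s is false, □q is true, so ◇◇s → □q is true.
    At x: ◇◇s requires ◇s at some successor in {v}.
      At v: ◇s is false.
    So ◇◇s is false at x.
    At x: □q requires q at every successor {v}.
      At v: q is true.
    So □q is true at x.
Satisfying worlds: {v, x}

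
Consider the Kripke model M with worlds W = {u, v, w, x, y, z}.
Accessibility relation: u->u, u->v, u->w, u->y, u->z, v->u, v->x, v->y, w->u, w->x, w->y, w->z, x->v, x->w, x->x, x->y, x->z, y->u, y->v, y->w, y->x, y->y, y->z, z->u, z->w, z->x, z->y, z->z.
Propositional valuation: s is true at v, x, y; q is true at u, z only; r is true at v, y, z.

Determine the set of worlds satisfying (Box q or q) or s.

Let φ = (Box q or q) or s. Evaluate φ at each world:
  u (successors {u, v, w, y, z}): φ is true.
  v (successors {u, x, y}): φ is true.
  w (successors {u, x, y, z}): φ is false.
  x (successors {v, w, x, y, z}): φ is true.
  y (successors {u, v, w, x, y, z}): φ is true.
  z (successors {u, w, x, y, z}): φ is true.
For instance, at v:
  At v: Box q or q is false, s is true, so (Box q or q) or s is true.
    At v: Box q is false, q is false, so Box q or q is false.
      At v: Box q requires q at every successor {u, x, y}.
        q fails at x, so Box q is false at v.
Satisfying worlds: {u, v, x, y, z}

u, v, x, y, z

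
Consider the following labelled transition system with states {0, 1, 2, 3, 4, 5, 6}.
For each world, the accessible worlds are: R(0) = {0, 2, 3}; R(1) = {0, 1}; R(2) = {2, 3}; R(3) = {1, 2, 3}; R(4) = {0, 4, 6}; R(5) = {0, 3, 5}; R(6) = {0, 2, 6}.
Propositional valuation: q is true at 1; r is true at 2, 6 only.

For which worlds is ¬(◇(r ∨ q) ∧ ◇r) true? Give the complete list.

Recall that ◇ψ holds at a world iff ψ holds at some accessible world.
Let φ = ¬(◇(r ∨ q) ∧ ◇r). Evaluate φ at each world:
  0 (successors {0, 2, 3}): φ is false.
  1 (successors {0, 1}): φ is true.
  2 (successors {2, 3}): φ is false.
  3 (successors {1, 2, 3}): φ is false.
  4 (successors {0, 4, 6}): φ is false.
  5 (successors {0, 3, 5}): φ is true.
  6 (successors {0, 2, 6}): φ is false.
For instance, at 1:
  At 1: ◇(r ∨ q) ∧ ◇r is false, so ¬(◇(r ∨ q) ∧ ◇r) is true.
    At 1: ◇(r ∨ q) is true, ◇r is false, so ◇(r ∨ q) ∧ ◇r is false.
      At 1: ◇(r ∨ q) requires r ∨ q at some successor in {0, 1}.
        r ∨ q holds at 1, so ◇(r ∨ q) is true at 1.
      At 1: ◇r requires r at some successor in {0, 1}.
        At 0: r is false.
        At 1: r is false.
      So ◇r is false at 1.
Satisfying worlds: {1, 5}

1, 5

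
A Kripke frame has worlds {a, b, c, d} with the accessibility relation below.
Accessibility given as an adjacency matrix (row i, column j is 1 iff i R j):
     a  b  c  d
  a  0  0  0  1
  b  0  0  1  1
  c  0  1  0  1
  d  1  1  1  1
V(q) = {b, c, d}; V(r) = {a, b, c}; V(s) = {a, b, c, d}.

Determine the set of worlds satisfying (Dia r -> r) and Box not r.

a

Let φ = (Dia r -> r) and Box not r. Evaluate φ at each world:
  a (successors {d}): φ is true.
  b (successors {c, d}): φ is false.
  c (successors {b, d}): φ is false.
  d (successors {a, b, c, d}): φ is false.
For instance, at c:
  At c: Dia r -> r is true, Box not r is false, so (Dia r -> r) and Box not r is false.
    At c: Dia r is true, r is true, so Dia r -> r is true.
      At c: Dia r requires r at some successor in {b, d}.
        r holds at b, so Dia r is true at c.
    At c: Box not r requires not r at every successor {b, d}.
      not r fails at b, so Box not r is false at c.
Satisfying worlds: {a}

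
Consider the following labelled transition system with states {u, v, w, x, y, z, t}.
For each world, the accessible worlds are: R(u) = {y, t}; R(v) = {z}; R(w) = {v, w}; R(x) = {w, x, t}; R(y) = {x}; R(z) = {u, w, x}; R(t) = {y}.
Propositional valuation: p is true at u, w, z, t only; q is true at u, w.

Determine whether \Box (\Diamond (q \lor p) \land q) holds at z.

At z: \Box (\Diamond (q \lor p) \land q) requires \Diamond (q \lor p) \land q at every successor {u, w, x}.
  \Diamond (q \lor p) \land q fails at x, so \Box (\Diamond (q \lor p) \land q) is false at z.
    At x: \Diamond (q \lor p) is true, q is false, so \Diamond (q \lor p) \land q is false.
      At x: \Diamond (q \lor p) requires q \lor p at some successor in {w, x, t}.
        q \lor p holds at w, so \Diamond (q \lor p) is true at x.

No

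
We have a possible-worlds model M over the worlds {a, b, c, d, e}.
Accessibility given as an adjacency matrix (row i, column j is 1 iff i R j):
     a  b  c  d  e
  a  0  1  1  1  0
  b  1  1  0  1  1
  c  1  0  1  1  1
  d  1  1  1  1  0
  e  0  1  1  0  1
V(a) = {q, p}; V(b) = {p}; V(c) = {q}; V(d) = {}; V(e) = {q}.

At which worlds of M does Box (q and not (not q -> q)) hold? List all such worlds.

Let φ = Box (q and not (not q -> q)). Evaluate φ at each world:
  a (successors {b, c, d}): φ is false.
  b (successors {a, b, d, e}): φ is false.
  c (successors {a, c, d, e}): φ is false.
  d (successors {a, b, c, d}): φ is false.
  e (successors {b, c, e}): φ is false.
For instance, at e:
  At e: Box (q and not (not q -> q)) requires q and not (not q -> q) at every successor {b, c, e}.
    q and not (not q -> q) fails at b, so Box (q and not (not q -> q)) is false at e.
Satisfying worlds: none.

none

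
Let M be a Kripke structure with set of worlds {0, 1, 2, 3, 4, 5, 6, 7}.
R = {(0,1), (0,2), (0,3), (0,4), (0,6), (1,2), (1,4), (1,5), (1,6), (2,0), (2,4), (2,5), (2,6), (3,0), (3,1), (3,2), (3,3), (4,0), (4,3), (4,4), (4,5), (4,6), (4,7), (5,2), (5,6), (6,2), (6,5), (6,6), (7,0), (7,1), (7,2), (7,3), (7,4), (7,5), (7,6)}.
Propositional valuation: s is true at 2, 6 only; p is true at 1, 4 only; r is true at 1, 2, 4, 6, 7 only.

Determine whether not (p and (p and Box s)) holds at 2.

Yes

Recall that Box ψ holds at a world iff ψ holds at every accessible world, and Dia ψ holds iff ψ holds at some accessible world.
At 2: p and (p and Box s) is false, so not (p and (p and Box s)) is true.
  At 2: p is false, p and Box s is false, so p and (p and Box s) is false.
    At 2: p is false, Box s is false, so p and Box s is false.
      At 2: Box s requires s at every successor {0, 4, 5, 6}.
        s fails at 0, so Box s is false at 2.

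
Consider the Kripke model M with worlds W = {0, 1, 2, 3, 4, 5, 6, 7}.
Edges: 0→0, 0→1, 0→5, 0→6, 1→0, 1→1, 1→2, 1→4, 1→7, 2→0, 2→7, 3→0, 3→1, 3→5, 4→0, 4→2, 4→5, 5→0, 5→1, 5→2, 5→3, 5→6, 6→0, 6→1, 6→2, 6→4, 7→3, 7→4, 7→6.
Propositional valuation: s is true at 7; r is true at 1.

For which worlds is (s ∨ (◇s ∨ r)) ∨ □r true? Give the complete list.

Let φ = (s ∨ (◇s ∨ r)) ∨ □r. Evaluate φ at each world:
  0 (successors {0, 1, 5, 6}): φ is false.
  1 (successors {0, 1, 2, 4, 7}): φ is true.
  2 (successors {0, 7}): φ is true.
  3 (successors {0, 1, 5}): φ is false.
  4 (successors {0, 2, 5}): φ is false.
  5 (successors {0, 1, 2, 3, 6}): φ is false.
  6 (successors {0, 1, 2, 4}): φ is false.
  7 (successors {3, 4, 6}): φ is true.
For instance, at 7:
  At 7: s ∨ (◇s ∨ r) is true, □r is false, so (s ∨ (◇s ∨ r)) ∨ □r is true.
    At 7: s is true, ◇s ∨ r is false, so s ∨ (◇s ∨ r) is true.
      At 7: ◇s is false, r is false, so ◇s ∨ r is false.
    At 7: □r requires r at every successor {3, 4, 6}.
      r fails at 3, so □r is false at 7.
Satisfying worlds: {1, 2, 7}

1, 2, 7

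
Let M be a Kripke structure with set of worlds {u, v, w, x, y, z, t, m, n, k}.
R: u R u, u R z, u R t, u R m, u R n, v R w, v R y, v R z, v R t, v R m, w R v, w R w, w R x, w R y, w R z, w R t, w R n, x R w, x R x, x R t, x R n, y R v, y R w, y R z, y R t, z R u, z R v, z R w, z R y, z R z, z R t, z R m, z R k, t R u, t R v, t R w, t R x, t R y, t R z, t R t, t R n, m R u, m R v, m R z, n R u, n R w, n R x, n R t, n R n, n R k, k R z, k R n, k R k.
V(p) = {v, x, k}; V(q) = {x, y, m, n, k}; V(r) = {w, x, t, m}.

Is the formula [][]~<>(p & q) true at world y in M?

At y: [][]~<>(p & q) requires []~<>(p & q) at every successor {v, w, z, t}.
  []~<>(p & q) fails at v, so [][]~<>(p & q) is false at y.
    At v: []~<>(p & q) requires ~<>(p & q) at every successor {w, y, z, t, m}.
      ~<>(p & q) fails at w, so []~<>(p & q) is false at v.

No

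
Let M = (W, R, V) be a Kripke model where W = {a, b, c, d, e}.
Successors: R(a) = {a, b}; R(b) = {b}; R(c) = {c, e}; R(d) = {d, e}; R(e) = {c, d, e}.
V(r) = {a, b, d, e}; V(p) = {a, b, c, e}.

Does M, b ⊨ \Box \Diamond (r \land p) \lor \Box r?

Yes

At b: \Box \Diamond (r \land p) is true, \Box r is true, so \Box \Diamond (r \land p) \lor \Box r is true.
  At b: \Box \Diamond (r \land p) requires \Diamond (r \land p) at every successor {b}.
      At b: \Diamond (r \land p) requires r \land p at some successor in {b}.
        r \land p holds at b, so \Diamond (r \land p) is true at b.
  So \Box \Diamond (r \land p) is true at b.
  At b: \Box r requires r at every successor {b}.
    At b: r is true.
  So \Box r is true at b.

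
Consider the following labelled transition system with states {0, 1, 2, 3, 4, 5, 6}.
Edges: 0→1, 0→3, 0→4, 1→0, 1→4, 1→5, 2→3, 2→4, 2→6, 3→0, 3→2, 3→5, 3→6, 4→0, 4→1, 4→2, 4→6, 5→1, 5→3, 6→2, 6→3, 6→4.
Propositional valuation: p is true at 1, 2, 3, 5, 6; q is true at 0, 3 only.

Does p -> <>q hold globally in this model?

Recall that <>ψ holds at a world iff ψ holds at some accessible world.
Let φ = p -> <>q. Evaluate φ at each world:
  0 (successors {1, 3, 4}): φ is true.
  1 (successors {0, 4, 5}): φ is true.
  2 (successors {3, 4, 6}): φ is true.
  3 (successors {0, 2, 5, 6}): φ is true.
  4 (successors {0, 1, 2, 6}): φ is true.
  5 (successors {1, 3}): φ is true.
  6 (successors {2, 3, 4}): φ is true.
For instance, at 0:
  At 0: p is false, <>q is true, so p -> <>q is true.
    At 0: <>q requires q at some successor in {1, 3, 4}.
      q holds at 3, so <>q is true at 0.

Yes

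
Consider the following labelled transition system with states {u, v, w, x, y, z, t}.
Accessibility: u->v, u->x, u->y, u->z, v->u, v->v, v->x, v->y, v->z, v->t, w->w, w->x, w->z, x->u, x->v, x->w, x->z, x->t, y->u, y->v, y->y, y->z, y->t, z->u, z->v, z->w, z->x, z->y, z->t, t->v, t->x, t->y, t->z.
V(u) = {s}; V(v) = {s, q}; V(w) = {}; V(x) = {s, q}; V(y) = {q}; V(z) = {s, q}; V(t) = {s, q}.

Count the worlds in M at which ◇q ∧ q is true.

Let φ = ◇q ∧ q. Evaluate φ at each world:
  u (successors {v, x, y, z}): φ is false.
  v (successors {u, v, x, y, z, t}): φ is true.
  w (successors {w, x, z}): φ is false.
  x (successors {u, v, w, z, t}): φ is true.
  y (successors {u, v, y, z, t}): φ is true.
  z (successors {u, v, w, x, y, t}): φ is true.
  t (successors {v, x, y, z}): φ is true.
For instance, at t:
  At t: ◇q is true, q is true, so ◇q ∧ q is true.
    At t: ◇q requires q at some successor in {v, x, y, z}.
      q holds at v, so ◇q is true at t.
Satisfying worlds: {v, x, y, z, t}

5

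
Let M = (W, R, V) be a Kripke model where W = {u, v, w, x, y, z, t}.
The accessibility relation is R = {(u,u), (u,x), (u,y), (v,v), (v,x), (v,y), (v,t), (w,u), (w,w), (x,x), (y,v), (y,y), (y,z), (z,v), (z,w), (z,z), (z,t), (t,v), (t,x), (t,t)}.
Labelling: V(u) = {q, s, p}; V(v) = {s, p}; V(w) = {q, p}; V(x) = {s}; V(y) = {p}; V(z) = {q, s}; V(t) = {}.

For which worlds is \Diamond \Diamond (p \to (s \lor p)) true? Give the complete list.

Let φ = \Diamond \Diamond (p \to (s \lor p)). Evaluate φ at each world:
  u (successors {u, x, y}): φ is true.
  v (successors {v, x, y, t}): φ is true.
  w (successors {u, w}): φ is true.
  x (successors {x}): φ is true.
  y (successors {v, y, z}): φ is true.
  z (successors {v, w, z, t}): φ is true.
  t (successors {v, x, t}): φ is true.
For instance, at z:
  At z: \Diamond \Diamond (p \to (s \lor p)) requires \Diamond (p \to (s \lor p)) at some successor in {v, w, z, t}.
    \Diamond (p \to (s \lor p)) holds at v, so \Diamond \Diamond (p \to (s \lor p)) is true at z.
      At v: \Diamond (p \to (s \lor p)) requires p \to (s \lor p) at some successor in {v, x, y, t}.
        p \to (s \lor p) holds at v, so \Diamond (p \to (s \lor p)) is true at v.
Satisfying worlds: {u, v, w, x, y, z, t}

u, v, w, x, y, z, t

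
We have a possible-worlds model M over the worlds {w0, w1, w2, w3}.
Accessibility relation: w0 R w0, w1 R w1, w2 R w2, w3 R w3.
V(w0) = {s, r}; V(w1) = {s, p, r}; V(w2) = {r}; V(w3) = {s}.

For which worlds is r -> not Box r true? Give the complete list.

w3

Recall that Box ψ holds at a world iff ψ holds at every accessible world, and Dia ψ holds iff ψ holds at some accessible world.
Let φ = r -> not Box r. Evaluate φ at each world:
  w0 (successors {w0}): φ is false.
  w1 (successors {w1}): φ is false.
  w2 (successors {w2}): φ is false.
  w3 (successors {w3}): φ is true.
For instance, at w0:
  At w0: r is true, not Box r is false, so r -> not Box r is false.
    At w0: Box r is true, so not Box r is false.
      At w0: Box r requires r at every successor {w0}.
        At w0: r is true.
      So Box r is true at w0.
Satisfying worlds: {w3}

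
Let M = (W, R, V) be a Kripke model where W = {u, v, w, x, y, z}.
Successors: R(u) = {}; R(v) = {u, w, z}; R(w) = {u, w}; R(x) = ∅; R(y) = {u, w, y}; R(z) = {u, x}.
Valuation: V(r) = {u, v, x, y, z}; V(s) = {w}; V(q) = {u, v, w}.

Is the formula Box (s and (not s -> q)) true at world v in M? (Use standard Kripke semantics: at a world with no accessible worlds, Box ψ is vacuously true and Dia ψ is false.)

Recall that Box ψ holds at a world iff ψ holds at every accessible world, and Dia ψ holds iff ψ holds at some accessible world.
At v: Box (s and (not s -> q)) requires s and (not s -> q) at every successor {u, w, z}.
  s and (not s -> q) fails at u, so Box (s and (not s -> q)) is false at v.

No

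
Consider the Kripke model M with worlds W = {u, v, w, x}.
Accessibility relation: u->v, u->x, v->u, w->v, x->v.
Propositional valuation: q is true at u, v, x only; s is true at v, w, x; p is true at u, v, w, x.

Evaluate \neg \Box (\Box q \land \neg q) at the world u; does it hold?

At u: \Box (\Box q \land \neg q) is false, so \neg \Box (\Box q \land \neg q) is true.
  At u: \Box (\Box q \land \neg q) requires \Box q \land \neg q at every successor {v, x}.
    \Box q \land \neg q fails at v, so \Box (\Box q \land \neg q) is false at u.
      At v: \Box q is true, \neg q is false, so \Box q \land \neg q is false.

Yes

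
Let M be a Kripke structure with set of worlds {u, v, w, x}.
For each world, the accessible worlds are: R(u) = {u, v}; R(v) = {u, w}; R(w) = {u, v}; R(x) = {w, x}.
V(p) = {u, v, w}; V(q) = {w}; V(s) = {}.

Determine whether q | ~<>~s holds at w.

Recall that <>ψ holds at a world iff ψ holds at some accessible world.
At w: q is true, ~<>~s is false, so q | ~<>~s is true.
  At w: <>~s is true, so ~<>~s is false.
    At w: <>~s requires ~s at some successor in {u, v}.
      ~s holds at u, so <>~s is true at w.

Yes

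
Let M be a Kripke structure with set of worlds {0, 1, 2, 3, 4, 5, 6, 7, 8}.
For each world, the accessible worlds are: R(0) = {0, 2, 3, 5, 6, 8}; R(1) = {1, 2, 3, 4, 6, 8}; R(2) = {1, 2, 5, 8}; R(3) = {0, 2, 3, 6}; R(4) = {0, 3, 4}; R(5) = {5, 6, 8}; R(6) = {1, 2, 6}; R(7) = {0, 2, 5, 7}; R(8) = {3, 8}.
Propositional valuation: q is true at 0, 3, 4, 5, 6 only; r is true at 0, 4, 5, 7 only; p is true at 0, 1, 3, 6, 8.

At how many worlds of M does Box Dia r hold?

2

Let φ = Box Dia r. Evaluate φ at each world:
  0 (successors {0, 2, 3, 5, 6, 8}): φ is false.
  1 (successors {1, 2, 3, 4, 6, 8}): φ is false.
  2 (successors {1, 2, 5, 8}): φ is false.
  3 (successors {0, 2, 3, 6}): φ is false.
  4 (successors {0, 3, 4}): φ is true.
  5 (successors {5, 6, 8}): φ is false.
  6 (successors {1, 2, 6}): φ is false.
  7 (successors {0, 2, 5, 7}): φ is true.
  8 (successors {3, 8}): φ is false.
For instance, at 7:
  At 7: Box Dia r requires Dia r at every successor {0, 2, 5, 7}.
    At 0: Dia r is true.
    At 2: Dia r is true.
    At 5: Dia r is true.
    At 7: Dia r is true.
  So Box Dia r is true at 7.
Satisfying worlds: {4, 7}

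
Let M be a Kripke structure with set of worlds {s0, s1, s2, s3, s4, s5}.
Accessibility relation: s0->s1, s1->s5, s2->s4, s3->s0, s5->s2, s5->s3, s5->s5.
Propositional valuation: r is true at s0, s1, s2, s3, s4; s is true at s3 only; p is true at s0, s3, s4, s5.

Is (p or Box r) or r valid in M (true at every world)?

Yes

Let φ = (p or Box r) or r. Evaluate φ at each world:
  s0 (successors {s1}): φ is true.
  s1 (successors {s5}): φ is true.
  s2 (successors {s4}): φ is true.
  s3 (successors {s0}): φ is true.
  s4 (successors ∅): φ is true.
  s5 (successors {s2, s3, s5}): φ is true.
For instance, at s1:
  At s1: p or Box r is false, r is true, so (p or Box r) or r is true.
    At s1: p is false, Box r is false, so p or Box r is false.
      At s1: Box r requires r at every successor {s5}.
        r fails at s5, so Box r is false at s1.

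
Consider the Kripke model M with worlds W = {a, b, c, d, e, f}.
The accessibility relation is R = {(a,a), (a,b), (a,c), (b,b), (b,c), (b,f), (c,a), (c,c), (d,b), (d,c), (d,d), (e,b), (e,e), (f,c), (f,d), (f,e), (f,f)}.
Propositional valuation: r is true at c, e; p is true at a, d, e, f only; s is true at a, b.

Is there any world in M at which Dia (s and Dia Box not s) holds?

Yes

Let φ = Dia (s and Dia Box not s). Evaluate φ at each world:
  a (successors {a, b, c}): φ is true.
  b (successors {b, c, f}): φ is true.
  c (successors {a, c}): φ is false.
  d (successors {b, c, d}): φ is true.
  e (successors {b, e}): φ is true.
  f (successors {c, d, e, f}): φ is false.
Detail at a (witness):
  At a: Dia (s and Dia Box not s) requires s and Dia Box not s at some successor in {a, b, c}.
    s and Dia Box not s holds at b, so Dia (s and Dia Box not s) is true at a.
      At b: s is true, Dia Box not s is true, so s and Dia Box not s is true.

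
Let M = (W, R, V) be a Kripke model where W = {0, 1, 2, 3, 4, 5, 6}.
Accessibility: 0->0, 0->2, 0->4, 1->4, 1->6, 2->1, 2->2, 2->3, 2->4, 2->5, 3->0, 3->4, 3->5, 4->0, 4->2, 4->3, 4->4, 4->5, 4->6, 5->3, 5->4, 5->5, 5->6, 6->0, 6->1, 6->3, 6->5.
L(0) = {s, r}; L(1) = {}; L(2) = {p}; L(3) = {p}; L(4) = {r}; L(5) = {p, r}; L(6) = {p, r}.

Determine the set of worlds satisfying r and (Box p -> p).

Recall that Box ψ holds at a world iff ψ holds at every accessible world, and Dia ψ holds iff ψ holds at some accessible world.
Let φ = r and (Box p -> p). Evaluate φ at each world:
  0 (successors {0, 2, 4}): φ is true.
  1 (successors {4, 6}): φ is false.
  2 (successors {1, 2, 3, 4, 5}): φ is false.
  3 (successors {0, 4, 5}): φ is false.
  4 (successors {0, 2, 3, 4, 5, 6}): φ is true.
  5 (successors {3, 4, 5, 6}): φ is true.
  6 (successors {0, 1, 3, 5}): φ is true.
For instance, at 5:
  At 5: r is true, Box p -> p is true, so r and (Box p -> p) is true.
    At 5: Box p is false, p is true, so Box p -> p is true.
      At 5: Box p requires p at every successor {3, 4, 5, 6}.
        p fails at 4, so Box p is false at 5.
Satisfying worlds: {0, 4, 5, 6}

0, 4, 5, 6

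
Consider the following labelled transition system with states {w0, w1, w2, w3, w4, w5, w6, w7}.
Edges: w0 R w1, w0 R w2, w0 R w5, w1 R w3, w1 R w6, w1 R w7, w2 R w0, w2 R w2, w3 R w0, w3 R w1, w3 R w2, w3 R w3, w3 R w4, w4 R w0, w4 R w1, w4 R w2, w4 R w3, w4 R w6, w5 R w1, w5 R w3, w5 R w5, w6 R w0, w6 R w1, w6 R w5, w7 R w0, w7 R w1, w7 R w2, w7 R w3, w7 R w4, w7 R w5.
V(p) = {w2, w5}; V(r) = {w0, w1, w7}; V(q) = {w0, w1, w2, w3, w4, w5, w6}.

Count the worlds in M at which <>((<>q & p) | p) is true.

7

Let φ = <>((<>q & p) | p). Evaluate φ at each world:
  w0 (successors {w1, w2, w5}): φ is true.
  w1 (successors {w3, w6, w7}): φ is false.
  w2 (successors {w0, w2}): φ is true.
  w3 (successors {w0, w1, w2, w3, w4}): φ is true.
  w4 (successors {w0, w1, w2, w3, w6}): φ is true.
  w5 (successors {w1, w3, w5}): φ is true.
  w6 (successors {w0, w1, w5}): φ is true.
  w7 (successors {w0, w1, w2, w3, w4, w5}): φ is true.
For instance, at w2:
  At w2: <>((<>q & p) | p) requires (<>q & p) | p at some successor in {w0, w2}.
    (<>q & p) | p holds at w2, so <>((<>q & p) | p) is true at w2.
      At w2: <>q & p is true, p is true, so (<>q & p) | p is true.
Satisfying worlds: {w0, w2, w3, w4, w5, w6, w7}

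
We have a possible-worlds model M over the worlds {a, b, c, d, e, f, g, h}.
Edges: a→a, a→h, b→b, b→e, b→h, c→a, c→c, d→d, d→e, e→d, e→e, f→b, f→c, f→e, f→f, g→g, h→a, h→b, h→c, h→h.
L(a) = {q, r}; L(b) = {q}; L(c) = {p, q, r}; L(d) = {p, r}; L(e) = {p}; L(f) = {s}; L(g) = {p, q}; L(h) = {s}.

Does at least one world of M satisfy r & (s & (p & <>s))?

Let φ = r & (s & (p & <>s)). Evaluate φ at each world:
  a (successors {a, h}): φ is false.
  b (successors {b, e, h}): φ is false.
  c (successors {a, c}): φ is false.
  d (successors {d, e}): φ is false.
  e (successors {d, e}): φ is false.
  f (successors {b, c, e, f}): φ is false.
  g (successors {g}): φ is false.
  h (successors {a, b, c, h}): φ is false.
For instance, at h:
  At h: r is false, s & (p & <>s) is false, so r & (s & (p & <>s)) is false.
    At h: s is true, p & <>s is false, so s & (p & <>s) is false.
      At h: p is false, <>s is true, so p & <>s is false.

No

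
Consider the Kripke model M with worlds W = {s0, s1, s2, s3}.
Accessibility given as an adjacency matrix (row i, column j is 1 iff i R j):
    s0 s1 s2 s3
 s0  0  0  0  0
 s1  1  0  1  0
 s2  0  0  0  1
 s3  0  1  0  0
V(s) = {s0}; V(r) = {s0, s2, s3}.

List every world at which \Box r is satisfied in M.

s0, s1, s2

Let φ = \Box r. Evaluate φ at each world:
  s0 (successors ∅): φ is true.
  s1 (successors {s0, s2}): φ is true.
  s2 (successors {s3}): φ is true.
  s3 (successors {s1}): φ is false.
For instance, at s1:
  At s1: \Box r requires r at every successor {s0, s2}.
    At s0: r is true.
    At s2: r is true.
  So \Box r is true at s1.
Satisfying worlds: {s0, s1, s2}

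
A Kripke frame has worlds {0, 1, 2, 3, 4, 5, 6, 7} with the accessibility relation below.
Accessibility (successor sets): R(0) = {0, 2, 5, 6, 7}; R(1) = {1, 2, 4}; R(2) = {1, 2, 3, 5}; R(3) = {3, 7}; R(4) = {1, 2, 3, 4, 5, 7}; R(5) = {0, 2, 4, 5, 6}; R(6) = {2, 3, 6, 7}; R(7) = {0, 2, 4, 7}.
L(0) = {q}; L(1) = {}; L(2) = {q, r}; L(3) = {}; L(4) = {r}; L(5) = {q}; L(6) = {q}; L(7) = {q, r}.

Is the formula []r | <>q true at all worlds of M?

Let φ = []r | <>q. Evaluate φ at each world:
  0 (successors {0, 2, 5, 6, 7}): φ is true.
  1 (successors {1, 2, 4}): φ is true.
  2 (successors {1, 2, 3, 5}): φ is true.
  3 (successors {3, 7}): φ is true.
  4 (successors {1, 2, 3, 4, 5, 7}): φ is true.
  5 (successors {0, 2, 4, 5, 6}): φ is true.
  6 (successors {2, 3, 6, 7}): φ is true.
  7 (successors {0, 2, 4, 7}): φ is true.
For instance, at 7:
  At 7: []r is false, <>q is true, so []r | <>q is true.
    At 7: []r requires r at every successor {0, 2, 4, 7}.
      r fails at 0, so []r is false at 7.
    At 7: <>q requires q at some successor in {0, 2, 4, 7}.
      q holds at 0, so <>q is true at 7.

Yes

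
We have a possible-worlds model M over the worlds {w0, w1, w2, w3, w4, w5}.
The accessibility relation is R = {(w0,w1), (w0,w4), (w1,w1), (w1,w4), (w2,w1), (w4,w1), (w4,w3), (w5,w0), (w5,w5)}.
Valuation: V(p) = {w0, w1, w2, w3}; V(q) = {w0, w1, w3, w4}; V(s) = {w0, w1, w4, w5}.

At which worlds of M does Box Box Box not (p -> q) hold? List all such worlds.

Recall that Box ψ holds at a world iff ψ holds at every accessible world, and Dia ψ holds iff ψ holds at some accessible world.
Let φ = Box Box Box not (p -> q). Evaluate φ at each world:
  w0 (successors {w1, w4}): φ is false.
  w1 (successors {w1, w4}): φ is false.
  w2 (successors {w1}): φ is false.
  w3 (successors ∅): φ is true.
  w4 (successors {w1, w3}): φ is false.
  w5 (successors {w0, w5}): φ is false.
For instance, at w4:
  At w4: Box Box Box not (p -> q) requires Box Box not (p -> q) at every successor {w1, w3}.
    Box Box not (p -> q) fails at w1, so Box Box Box not (p -> q) is false at w4.
      At w1: Box Box not (p -> q) requires Box not (p -> q) at every successor {w1, w4}.
        Box not (p -> q) fails at w1, so Box Box not (p -> q) is false at w1.
Satisfying worlds: {w3}

w3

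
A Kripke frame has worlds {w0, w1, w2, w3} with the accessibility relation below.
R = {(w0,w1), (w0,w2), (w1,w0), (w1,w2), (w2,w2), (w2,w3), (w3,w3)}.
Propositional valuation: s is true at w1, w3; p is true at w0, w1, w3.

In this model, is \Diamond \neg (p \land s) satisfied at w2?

Yes

At w2: \Diamond \neg (p \land s) requires \neg (p \land s) at some successor in {w2, w3}.
  \neg (p \land s) holds at w2, so \Diamond \neg (p \land s) is true at w2.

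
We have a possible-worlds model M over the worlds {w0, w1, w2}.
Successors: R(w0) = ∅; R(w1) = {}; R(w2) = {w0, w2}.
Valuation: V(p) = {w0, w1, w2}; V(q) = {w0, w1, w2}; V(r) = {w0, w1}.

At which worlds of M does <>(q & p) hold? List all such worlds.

w2

Let φ = <>(q & p). Evaluate φ at each world:
  w0 (successors ∅): φ is false.
  w1 (successors ∅): φ is false.
  w2 (successors {w0, w2}): φ is true.
For instance, at w2:
  At w2: <>(q & p) requires q & p at some successor in {w0, w2}.
    q & p holds at w0, so <>(q & p) is true at w2.
Satisfying worlds: {w2}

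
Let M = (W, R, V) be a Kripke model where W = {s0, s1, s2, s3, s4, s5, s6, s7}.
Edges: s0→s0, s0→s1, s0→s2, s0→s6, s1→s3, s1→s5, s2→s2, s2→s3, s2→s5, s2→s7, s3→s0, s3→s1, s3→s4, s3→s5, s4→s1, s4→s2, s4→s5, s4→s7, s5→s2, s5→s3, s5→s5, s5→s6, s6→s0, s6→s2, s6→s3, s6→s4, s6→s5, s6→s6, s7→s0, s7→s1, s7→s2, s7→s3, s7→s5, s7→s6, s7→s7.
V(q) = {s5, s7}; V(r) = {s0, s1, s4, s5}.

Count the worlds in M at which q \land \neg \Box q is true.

2

Let φ = q \land \neg \Box q. Evaluate φ at each world:
  s0 (successors {s0, s1, s2, s6}): φ is false.
  s1 (successors {s3, s5}): φ is false.
  s2 (successors {s2, s3, s5, s7}): φ is false.
  s3 (successors {s0, s1, s4, s5}): φ is false.
  s4 (successors {s1, s2, s5, s7}): φ is false.
  s5 (successors {s2, s3, s5, s6}): φ is true.
  s6 (successors {s0, s2, s3, s4, s5, s6}): φ is false.
  s7 (successors {s0, s1, s2, s3, s5, s6, s7}): φ is true.
For instance, at s6:
  At s6: q is false, \neg \Box q is true, so q \land \neg \Box q is false.
    At s6: \Box q is false, so \neg \Box q is true.
      At s6: \Box q requires q at every successor {s0, s2, s3, s4, s5, s6}.
        q fails at s0, so \Box q is false at s6.
Satisfying worlds: {s5, s7}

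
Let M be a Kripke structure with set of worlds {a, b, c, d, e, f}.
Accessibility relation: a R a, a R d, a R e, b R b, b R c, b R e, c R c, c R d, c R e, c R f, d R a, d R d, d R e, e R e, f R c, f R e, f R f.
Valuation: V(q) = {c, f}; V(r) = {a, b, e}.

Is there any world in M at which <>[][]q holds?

Let φ = <>[][]q. Evaluate φ at each world:
  a (successors {a, d, e}): φ is false.
  b (successors {b, c, e}): φ is false.
  c (successors {c, d, e, f}): φ is false.
  d (successors {a, d, e}): φ is false.
  e (successors {e}): φ is false.
  f (successors {c, e, f}): φ is false.
For instance, at b:
  At b: <>[][]q requires [][]q at some successor in {b, c, e}.
    At b: [][]q is false.
    At c: [][]q is false.
    At e: [][]q is false.
  So <>[][]q is false at b.

No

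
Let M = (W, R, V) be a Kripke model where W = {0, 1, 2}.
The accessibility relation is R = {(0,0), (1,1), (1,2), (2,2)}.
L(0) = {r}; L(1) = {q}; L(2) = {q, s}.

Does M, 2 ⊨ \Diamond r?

At 2: \Diamond r requires r at some successor in {2}.
  At 2: r is false.
So \Diamond r is false at 2.

No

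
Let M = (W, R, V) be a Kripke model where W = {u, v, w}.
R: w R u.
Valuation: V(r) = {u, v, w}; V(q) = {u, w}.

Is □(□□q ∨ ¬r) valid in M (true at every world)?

Yes

Let φ = □(□□q ∨ ¬r). Evaluate φ at each world:
  u (successors ∅): φ is true.
  v (successors ∅): φ is true.
  w (successors {u}): φ is true.
For instance, at w:
  At w: □(□□q ∨ ¬r) requires □□q ∨ ¬r at every successor {u}.
      At u: □□q is true, ¬r is false, so □□q ∨ ¬r is true.
  So □(□□q ∨ ¬r) is true at w.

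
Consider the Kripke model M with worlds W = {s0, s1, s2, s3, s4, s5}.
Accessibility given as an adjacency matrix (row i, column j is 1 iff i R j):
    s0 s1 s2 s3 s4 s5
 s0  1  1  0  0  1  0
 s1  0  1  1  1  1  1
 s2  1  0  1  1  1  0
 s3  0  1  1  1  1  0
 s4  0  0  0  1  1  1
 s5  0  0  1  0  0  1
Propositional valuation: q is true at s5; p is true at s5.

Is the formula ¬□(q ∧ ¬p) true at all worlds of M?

Yes

Let φ = ¬□(q ∧ ¬p). Evaluate φ at each world:
  s0 (successors {s0, s1, s4}): φ is true.
  s1 (successors {s1, s2, s3, s4, s5}): φ is true.
  s2 (successors {s0, s2, s3, s4}): φ is true.
  s3 (successors {s1, s2, s3, s4}): φ is true.
  s4 (successors {s3, s4, s5}): φ is true.
  s5 (successors {s2, s5}): φ is true.
For instance, at s2:
  At s2: □(q ∧ ¬p) is false, so ¬□(q ∧ ¬p) is true.
    At s2: □(q ∧ ¬p) requires q ∧ ¬p at every successor {s0, s2, s3, s4}.
      q ∧ ¬p fails at s0, so □(q ∧ ¬p) is false at s2.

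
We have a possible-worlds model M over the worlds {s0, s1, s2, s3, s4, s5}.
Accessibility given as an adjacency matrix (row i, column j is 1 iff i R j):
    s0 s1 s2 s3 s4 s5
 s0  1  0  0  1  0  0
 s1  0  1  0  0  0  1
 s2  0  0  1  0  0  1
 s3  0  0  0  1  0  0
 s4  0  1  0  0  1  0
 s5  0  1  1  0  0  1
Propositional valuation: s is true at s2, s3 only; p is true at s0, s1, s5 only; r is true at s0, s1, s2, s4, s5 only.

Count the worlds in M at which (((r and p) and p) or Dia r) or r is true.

Recall that Dia ψ holds at a world iff ψ holds at some accessible world.
Let φ = (((r and p) and p) or Dia r) or r. Evaluate φ at each world:
  s0 (successors {s0, s3}): φ is true.
  s1 (successors {s1, s5}): φ is true.
  s2 (successors {s2, s5}): φ is true.
  s3 (successors {s3}): φ is false.
  s4 (successors {s1, s4}): φ is true.
  s5 (successors {s1, s2, s5}): φ is true.
For instance, at s1:
  At s1: ((r and p) and p) or Dia r is true, r is true, so (((r and p) and p) or Dia r) or r is true.
    At s1: (r and p) and p is true, Dia r is true, so ((r and p) and p) or Dia r is true.
      At s1: Dia r requires r at some successor in {s1, s5}.
        r holds at s1, so Dia r is true at s1.
Satisfying worlds: {s0, s1, s2, s4, s5}

5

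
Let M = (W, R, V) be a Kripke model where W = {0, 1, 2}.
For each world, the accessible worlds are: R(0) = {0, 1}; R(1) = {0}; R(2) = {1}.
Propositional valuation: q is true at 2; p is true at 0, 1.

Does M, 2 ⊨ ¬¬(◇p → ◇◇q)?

Recall that ◇ψ holds at a world iff ψ holds at some accessible world.
At 2: ¬(◇p → ◇◇q) is true, so ¬¬(◇p → ◇◇q) is false.
  At 2: ◇p → ◇◇q is false, so ¬(◇p → ◇◇q) is true.
    At 2: ◇p is true, ◇◇q is false, so ◇p → ◇◇q is false.
      At 2: ◇p requires p at some successor in {1}.
        p holds at 1, so ◇p is true at 2.
      At 2: ◇◇q requires ◇q at some successor in {1}.
        At 1: ◇q is false.
      So ◇◇q is false at 2.

No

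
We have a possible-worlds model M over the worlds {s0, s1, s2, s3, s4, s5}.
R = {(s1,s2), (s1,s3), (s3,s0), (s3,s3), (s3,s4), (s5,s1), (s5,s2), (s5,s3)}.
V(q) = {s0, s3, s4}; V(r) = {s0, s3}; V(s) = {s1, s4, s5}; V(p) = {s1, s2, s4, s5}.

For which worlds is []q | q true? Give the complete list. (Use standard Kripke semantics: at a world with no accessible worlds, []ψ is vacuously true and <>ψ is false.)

s0, s2, s3, s4

Let φ = []q | q. Evaluate φ at each world:
  s0 (successors ∅): φ is true.
  s1 (successors {s2, s3}): φ is false.
  s2 (successors ∅): φ is true.
  s3 (successors {s0, s3, s4}): φ is true.
  s4 (successors ∅): φ is true.
  s5 (successors {s1, s2, s3}): φ is false.
For instance, at s3:
  At s3: []q is true, q is true, so []q | q is true.
    At s3: []q requires q at every successor {s0, s3, s4}.
      At s0: q is true.
      At s3: q is true.
      At s4: q is true.
    So []q is true at s3.
Satisfying worlds: {s0, s2, s3, s4}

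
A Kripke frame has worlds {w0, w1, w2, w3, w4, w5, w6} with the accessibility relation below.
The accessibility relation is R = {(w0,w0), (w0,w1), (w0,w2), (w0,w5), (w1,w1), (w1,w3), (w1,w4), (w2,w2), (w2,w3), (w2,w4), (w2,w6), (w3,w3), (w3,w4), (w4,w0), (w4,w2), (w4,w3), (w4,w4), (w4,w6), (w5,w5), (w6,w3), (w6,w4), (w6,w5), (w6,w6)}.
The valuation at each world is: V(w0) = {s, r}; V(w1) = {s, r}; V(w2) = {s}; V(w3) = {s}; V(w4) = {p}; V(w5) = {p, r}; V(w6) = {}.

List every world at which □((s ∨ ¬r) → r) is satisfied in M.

Let φ = □((s ∨ ¬r) → r). Evaluate φ at each world:
  w0 (successors {w0, w1, w2, w5}): φ is false.
  w1 (successors {w1, w3, w4}): φ is false.
  w2 (successors {w2, w3, w4, w6}): φ is false.
  w3 (successors {w3, w4}): φ is false.
  w4 (successors {w0, w2, w3, w4, w6}): φ is false.
  w5 (successors {w5}): φ is true.
  w6 (successors {w3, w4, w5, w6}): φ is false.
For instance, at w2:
  At w2: □((s ∨ ¬r) → r) requires (s ∨ ¬r) → r at every successor {w2, w3, w4, w6}.
    (s ∨ ¬r) → r fails at w2, so □((s ∨ ¬r) → r) is false at w2.
Satisfying worlds: {w5}

w5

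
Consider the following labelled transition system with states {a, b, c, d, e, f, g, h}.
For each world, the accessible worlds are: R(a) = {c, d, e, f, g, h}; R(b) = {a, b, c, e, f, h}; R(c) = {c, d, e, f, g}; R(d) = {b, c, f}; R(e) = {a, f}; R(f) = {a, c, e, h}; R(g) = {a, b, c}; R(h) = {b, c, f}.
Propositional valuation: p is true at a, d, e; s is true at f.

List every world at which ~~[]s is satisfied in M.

none

Let φ = ~~[]s. Evaluate φ at each world:
  a (successors {c, d, e, f, g, h}): φ is false.
  b (successors {a, b, c, e, f, h}): φ is false.
  c (successors {c, d, e, f, g}): φ is false.
  d (successors {b, c, f}): φ is false.
  e (successors {a, f}): φ is false.
  f (successors {a, c, e, h}): φ is false.
  g (successors {a, b, c}): φ is false.
  h (successors {b, c, f}): φ is false.
For instance, at b:
  At b: ~[]s is true, so ~~[]s is false.
    At b: []s is false, so ~[]s is true.
      At b: []s requires s at every successor {a, b, c, e, f, h}.
        s fails at a, so []s is false at b.
Satisfying worlds: none.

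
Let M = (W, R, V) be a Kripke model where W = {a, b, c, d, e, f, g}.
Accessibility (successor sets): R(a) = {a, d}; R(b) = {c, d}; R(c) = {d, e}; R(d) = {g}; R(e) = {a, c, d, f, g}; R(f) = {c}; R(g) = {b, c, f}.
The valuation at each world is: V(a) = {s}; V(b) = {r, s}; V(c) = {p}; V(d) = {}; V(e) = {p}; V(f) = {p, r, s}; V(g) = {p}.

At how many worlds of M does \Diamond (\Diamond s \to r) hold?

Let φ = \Diamond (\Diamond s \to r). Evaluate φ at each world:
  a (successors {a, d}): φ is true.
  b (successors {c, d}): φ is true.
  c (successors {d, e}): φ is true.
  d (successors {g}): φ is false.
  e (successors {a, c, d, f, g}): φ is true.
  f (successors {c}): φ is true.
  g (successors {b, c, f}): φ is true.
For instance, at b:
  At b: \Diamond (\Diamond s \to r) requires \Diamond s \to r at some successor in {c, d}.
    \Diamond s \to r holds at c, so \Diamond (\Diamond s \to r) is true at b.
      At c: \Diamond s is false, r is false, so \Diamond s \to r is true.
Satisfying worlds: {a, b, c, e, f, g}

6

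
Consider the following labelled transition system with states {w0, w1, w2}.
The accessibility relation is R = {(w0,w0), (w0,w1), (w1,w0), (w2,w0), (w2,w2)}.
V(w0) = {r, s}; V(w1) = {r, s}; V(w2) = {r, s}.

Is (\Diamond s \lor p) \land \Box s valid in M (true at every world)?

Yes

Let φ = (\Diamond s \lor p) \land \Box s. Evaluate φ at each world:
  w0 (successors {w0, w1}): φ is true.
  w1 (successors {w0}): φ is true.
  w2 (successors {w0, w2}): φ is true.
For instance, at w0:
  At w0: \Diamond s \lor p is true, \Box s is true, so (\Diamond s \lor p) \land \Box s is true.
    At w0: \Diamond s is true, p is false, so \Diamond s \lor p is true.
      At w0: \Diamond s requires s at some successor in {w0, w1}.
        s holds at w0, so \Diamond s is true at w0.
    At w0: \Box s requires s at every successor {w0, w1}.
      At w0: s is true.
      At w1: s is true.
    So \Box s is true at w0.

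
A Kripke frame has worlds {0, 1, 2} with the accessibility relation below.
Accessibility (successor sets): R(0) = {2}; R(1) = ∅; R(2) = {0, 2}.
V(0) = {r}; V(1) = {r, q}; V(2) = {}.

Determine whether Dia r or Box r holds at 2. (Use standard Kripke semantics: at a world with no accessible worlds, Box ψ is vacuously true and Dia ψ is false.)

At 2: Dia r is true, Box r is false, so Dia r or Box r is true.
  At 2: Dia r requires r at some successor in {0, 2}.
    r holds at 0, so Dia r is true at 2.
  At 2: Box r requires r at every successor {0, 2}.
    r fails at 2, so Box r is false at 2.

Yes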